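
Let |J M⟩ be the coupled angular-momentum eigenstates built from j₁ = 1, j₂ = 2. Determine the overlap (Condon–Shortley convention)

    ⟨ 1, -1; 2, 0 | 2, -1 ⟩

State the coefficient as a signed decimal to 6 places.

−√(1/2) = -0.707107

triangle: 1!×1!×3!/6! = 6/720
(j±m)!: 0!×2!×2!×2!×1!×3! = 48
prefactor² = (2J+1)×Δ×N² = 2
  k=1: −1/(1!×0!×1!×1!×0!×2!) = -1/2
Σ = -1/2  ⇒  CG² = 2×(-1/2)² = 1/2
CG = −√(1/2) = -0.707107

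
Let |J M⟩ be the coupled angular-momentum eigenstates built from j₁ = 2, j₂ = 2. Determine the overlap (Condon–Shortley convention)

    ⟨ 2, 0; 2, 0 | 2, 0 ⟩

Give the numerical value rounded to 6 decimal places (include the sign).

−√(2/7) = -0.534522

√[5·2!2!2!/7! · 2!2!2!2!2!2!] = √(32/63)
  +(−1)^0/∏(0,2,2,2,0,0)! = 1/8  (running 1/8)
  +(−1)^1/∏(1,1,1,1,1,1)! = -1  (running -7/8)
  +(−1)^2/∏(2,0,0,0,2,2)! = 1/8  (running -3/4)
⟨..|..⟩ = √(32/63)·(-3/4) = -0.534522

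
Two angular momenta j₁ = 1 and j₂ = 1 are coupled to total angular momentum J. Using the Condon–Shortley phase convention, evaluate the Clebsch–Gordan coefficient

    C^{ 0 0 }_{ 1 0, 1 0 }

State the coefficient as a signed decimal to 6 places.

−√(1/3) ≈ -0.577350

triangle: 2!*0!*0!/3! = 2/6
(j±m)!: 1!*1!*1!*1!*0!*0! = 1
prefactor² = (2J+1)*Δ*N² = 1/3
  k=1: −1/(1!*1!*0!*0!*0!*0!) = -1
Σ = -1  ⇒  CG² = 1/3*(-1)² = 1/3
CG = −√(1/3) = -0.577350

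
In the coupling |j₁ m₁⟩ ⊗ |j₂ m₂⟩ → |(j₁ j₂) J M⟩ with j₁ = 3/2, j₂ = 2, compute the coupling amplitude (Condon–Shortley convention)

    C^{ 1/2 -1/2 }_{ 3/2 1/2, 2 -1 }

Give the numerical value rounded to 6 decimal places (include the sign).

-0.547723

j₁+j₂−J=3  J+j₁−j₂=0  J−j₁+j₂=1  j₁+j₂+J+1=5
(j₁±m₁, j₂±m₂, J±M) = (2,1,1,3,0,1)
P² = 6/5
sum k=1..1:
  [1] −1/2 = -1/2
S = -1/2
C² = P²·S² = 3/10 ; C = -0.547723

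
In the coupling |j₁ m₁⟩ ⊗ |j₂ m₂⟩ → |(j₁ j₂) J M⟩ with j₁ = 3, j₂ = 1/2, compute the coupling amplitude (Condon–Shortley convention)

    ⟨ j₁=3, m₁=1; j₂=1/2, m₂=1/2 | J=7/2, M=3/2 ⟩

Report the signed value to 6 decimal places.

√[8·0!6!1!/8! · 4!2!1!0!5!2!] = √(11520/7)
  +(−1)^0/∏(0,0,2,1,4,0)! = 1/48  (running 1/48)
⟨..|..⟩ = √(11520/7)·(1/48) = +0.845154

+√(5/7) = +0.845154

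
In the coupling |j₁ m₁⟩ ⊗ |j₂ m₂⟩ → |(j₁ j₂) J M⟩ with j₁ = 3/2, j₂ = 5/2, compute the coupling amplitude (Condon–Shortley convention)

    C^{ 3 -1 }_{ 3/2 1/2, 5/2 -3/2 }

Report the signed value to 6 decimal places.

j₁+j₂−J=1  J+j₁−j₂=2  J−j₁+j₂=4  j₁+j₂+J+1=8
(j₁±m₁, j₂±m₂, J±M) = (2,1,1,4,2,4)
P² = 96/5
sum k=0..1:
  [0] +1/6 = 1/6
  [1] −1/48 = -1/48
S = 7/48
C² = P²·S² = 49/120 ; C = +0.639010

+0.639010  (= +√(49/120))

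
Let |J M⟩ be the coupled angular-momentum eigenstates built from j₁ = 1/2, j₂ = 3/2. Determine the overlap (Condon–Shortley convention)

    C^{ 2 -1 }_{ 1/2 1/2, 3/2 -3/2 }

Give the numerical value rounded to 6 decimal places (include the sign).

j₁+j₂−J=0  J+j₁−j₂=1  J−j₁+j₂=3  j₁+j₂+J+1=5
(j₁±m₁, j₂±m₂, J±M) = (1,0,0,3,1,3)
P² = 9
sum k=0..0:
  [0] +1/6 = 1/6
S = 1/6
C² = P²·S² = 1/4 ; C = +0.500000

+0.500000  (= +√(1/4))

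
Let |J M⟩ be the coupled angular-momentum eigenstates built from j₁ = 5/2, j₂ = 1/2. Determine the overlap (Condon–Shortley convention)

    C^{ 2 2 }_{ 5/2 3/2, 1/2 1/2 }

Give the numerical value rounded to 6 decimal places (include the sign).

j₁+j₂−J=1  J+j₁−j₂=4  J−j₁+j₂=0  j₁+j₂+J+1=6
(j₁±m₁, j₂±m₂, J±M) = (4,1,1,0,4,0)
P² = 96
sum k=1..1:
  [1] −1/24 = -1/24
S = -1/24
C² = P²·S² = 1/6 ; C = -0.408248

−√(1/6) ≈ -0.408248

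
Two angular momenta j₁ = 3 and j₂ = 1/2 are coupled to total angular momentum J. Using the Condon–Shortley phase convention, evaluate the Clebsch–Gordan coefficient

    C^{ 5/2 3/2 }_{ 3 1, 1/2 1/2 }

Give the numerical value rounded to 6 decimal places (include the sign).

√[6·1!5!0!/7! · 4!2!1!0!4!1!] = √(1152/7)
  +(−1)^1/∏(1,0,1,0,4,0)! = -1/24  (running -1/24)
⟨..|..⟩ = √(1152/7)·(-1/24) = -0.534522

-0.534522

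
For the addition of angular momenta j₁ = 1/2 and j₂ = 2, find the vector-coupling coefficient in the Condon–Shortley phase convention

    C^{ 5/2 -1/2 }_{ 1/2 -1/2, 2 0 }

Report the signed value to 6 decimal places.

+0.774597

√[6·0!1!4!/6! · 0!1!2!2!2!3!] = √(48/5)
  +(−1)^0/∏(0,0,1,2,0,2)! = 1/4  (running 1/4)
⟨..|..⟩ = √(48/5)·(1/4) = +0.774597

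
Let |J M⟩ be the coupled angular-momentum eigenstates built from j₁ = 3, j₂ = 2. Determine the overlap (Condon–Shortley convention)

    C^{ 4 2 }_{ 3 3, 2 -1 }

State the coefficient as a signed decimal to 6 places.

+0.439155

√[9·1!5!3!/10! · 6!0!1!3!6!2!] = √(77760/7)
  +(−1)^0/∏(0,1,0,1,5,2)! = 1/240  (running 1/240)
⟨..|..⟩ = √(77760/7)·(1/240) = +0.439155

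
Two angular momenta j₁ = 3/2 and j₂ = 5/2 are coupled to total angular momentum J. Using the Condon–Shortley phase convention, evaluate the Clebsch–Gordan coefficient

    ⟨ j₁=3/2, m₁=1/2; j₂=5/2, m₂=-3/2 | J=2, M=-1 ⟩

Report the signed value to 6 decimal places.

+0.154303

triangle: 2!×1!×3!/7! = 12/5040
(j±m)!: 2!×1!×1!×4!×1!×3! = 288
prefactor² = (2J+1)×Δ×N² = 24/7
  k=0: +1/(0!×2!×1!×1!×0!×2!) = 1/4
  k=1: −1/(1!×1!×0!×0!×1!×3!) = -1/6
Σ = 1/12  ⇒  CG² = 24/7×1/12² = 1/42
CG = +√(1/42) = +0.154303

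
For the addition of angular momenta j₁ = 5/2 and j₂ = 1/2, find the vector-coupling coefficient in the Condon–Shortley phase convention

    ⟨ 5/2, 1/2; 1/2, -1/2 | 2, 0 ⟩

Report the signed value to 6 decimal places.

+√(1/2) = +0.707107

j₁+j₂−J=1  J+j₁−j₂=4  J−j₁+j₂=0  j₁+j₂+J+1=6
(j₁±m₁, j₂±m₂, J±M) = (3,2,0,1,2,2)
P² = 8
sum k=0..0:
  [0] +1/4 = 1/4
S = 1/4
C² = P²·S² = 1/2 ; C = +0.707107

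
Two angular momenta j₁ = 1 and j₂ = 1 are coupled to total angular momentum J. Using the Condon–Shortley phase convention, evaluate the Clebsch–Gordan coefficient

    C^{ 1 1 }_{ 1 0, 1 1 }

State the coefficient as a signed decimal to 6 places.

triangle: 1!·1!·1!/4! = 1/24
(j±m)!: 1!·1!·2!·0!·2!·0! = 4
prefactor² = (2J+1)·Δ·N² = 1/2
  k=1: −1/(1!·0!·0!·1!·1!·0!) = -1
Σ = -1  ⇒  CG² = 1/2·(-1)² = 1/2
CG = −√(1/2) = -0.707107

-0.707107  (= −√(1/2))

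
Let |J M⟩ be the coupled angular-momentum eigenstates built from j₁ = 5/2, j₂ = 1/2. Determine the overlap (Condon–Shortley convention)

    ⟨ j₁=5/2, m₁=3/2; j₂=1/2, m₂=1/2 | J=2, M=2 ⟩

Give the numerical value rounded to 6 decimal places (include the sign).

√[5·1!4!0!/6! · 4!1!1!0!4!0!] = √(96)
  +(−1)^1/∏(1,0,0,0,4,0)! = -1/24  (running -1/24)
⟨..|..⟩ = √(96)·(-1/24) = -0.408248

−√(1/6) = -0.408248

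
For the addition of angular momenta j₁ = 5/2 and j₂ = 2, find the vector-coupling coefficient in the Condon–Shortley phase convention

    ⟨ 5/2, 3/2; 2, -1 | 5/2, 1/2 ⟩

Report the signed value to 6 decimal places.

+√(6/35) ≈ +0.414039

triangle: 2!*3!*2!/8! = 24/40320
(j±m)!: 4!*1!*1!*3!*3!*2! = 1728
prefactor² = (2J+1)*Δ*N² = 216/35
  k=0: +1/(0!*2!*1!*1!*2!*1!) = 1/4
  k=1: −1/(1!*1!*0!*0!*3!*2!) = -1/12
Σ = 1/6  ⇒  CG² = 216/35*1/6² = 6/35
CG = +√(6/35) = +0.414039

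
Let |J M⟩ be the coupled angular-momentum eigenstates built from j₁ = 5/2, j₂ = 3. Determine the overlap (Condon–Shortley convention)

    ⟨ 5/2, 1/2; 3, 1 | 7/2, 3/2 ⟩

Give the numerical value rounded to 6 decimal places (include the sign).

triangle: 2!*3!*4!/10! = 288/3628800
(j±m)!: 3!*2!*4!*2!*5!*2! = 138240
prefactor² = (2J+1)*Δ*N² = 3072/35
  k=0: +1/(0!*2!*2!*4!*1!*0!) = 1/96
  k=1: −1/(1!*1!*1!*3!*2!*1!) = -1/12
  k=2: +1/(2!*0!*0!*2!*3!*2!) = 1/48
Σ = -5/96  ⇒  CG² = 3072/35*(-5/96)² = 5/21
CG = −√(5/21) = -0.487950

-0.487950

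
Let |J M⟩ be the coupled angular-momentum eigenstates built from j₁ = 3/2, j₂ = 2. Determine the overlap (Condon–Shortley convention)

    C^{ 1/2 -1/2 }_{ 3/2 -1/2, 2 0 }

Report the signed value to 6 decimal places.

+√(1/5) = +0.447214

triangle: 3!×0!×1!/5! = 6/120
(j±m)!: 1!×2!×2!×2!×0!×1! = 8
prefactor² = (2J+1)×Δ×N² = 4/5
  k=2: +1/(2!×1!×0!×0!×0!×1!) = 1/2
Σ = 1/2  ⇒  CG² = 4/5×1/2² = 1/5
CG = +√(1/5) = +0.447214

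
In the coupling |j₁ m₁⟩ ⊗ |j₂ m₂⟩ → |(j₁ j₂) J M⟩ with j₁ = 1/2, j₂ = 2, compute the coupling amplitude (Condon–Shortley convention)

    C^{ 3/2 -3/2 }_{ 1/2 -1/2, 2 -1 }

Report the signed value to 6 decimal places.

j₁+j₂−J=1  J+j₁−j₂=0  J−j₁+j₂=3  j₁+j₂+J+1=5
(j₁±m₁, j₂±m₂, J±M) = (0,1,1,3,0,3)
P² = 36/5
sum k=1..1:
  [1] −1/6 = -1/6
S = -1/6
C² = P²·S² = 1/5 ; C = -0.447214

-0.447214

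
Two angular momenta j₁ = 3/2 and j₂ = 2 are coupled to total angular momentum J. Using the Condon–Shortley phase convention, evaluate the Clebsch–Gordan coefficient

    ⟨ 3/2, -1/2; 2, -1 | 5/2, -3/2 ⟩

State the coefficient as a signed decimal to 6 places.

triangle: 1!*2!*3!/7! = 12/5040
(j±m)!: 1!*2!*1!*3!*1!*4! = 288
prefactor² = (2J+1)*Δ*N² = 144/35
  k=0: +1/(0!*1!*2!*1!*0!*2!) = 1/4
  k=1: −1/(1!*0!*1!*0!*1!*3!) = -1/6
Σ = 1/12  ⇒  CG² = 144/35*1/12² = 1/35
CG = +√(1/35) = +0.169031

+√(1/35) ≈ +0.169031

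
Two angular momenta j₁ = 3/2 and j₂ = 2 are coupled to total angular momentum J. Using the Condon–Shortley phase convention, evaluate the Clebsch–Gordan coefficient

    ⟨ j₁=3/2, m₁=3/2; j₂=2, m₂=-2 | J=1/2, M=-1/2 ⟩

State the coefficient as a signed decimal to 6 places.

+√(2/5) = +0.632456

triangle: 3!×0!×1!/5! = 6/120
(j±m)!: 3!×0!×0!×4!×0!×1! = 144
prefactor² = (2J+1)×Δ×N² = 72/5
  k=0: +1/(0!×3!×0!×0!×0!×1!) = 1/6
Σ = 1/6  ⇒  CG² = 72/5×1/6² = 2/5
CG = +√(2/5) = +0.632456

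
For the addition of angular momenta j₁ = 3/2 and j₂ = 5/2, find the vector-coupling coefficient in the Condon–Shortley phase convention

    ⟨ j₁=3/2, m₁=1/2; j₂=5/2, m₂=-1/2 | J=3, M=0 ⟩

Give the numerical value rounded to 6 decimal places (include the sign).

+0.447214

√[7·1!2!4!/8! · 2!1!2!3!3!3!] = √(36/5)
  +(−1)^0/∏(0,1,1,2,1,2)! = 1/4  (running 1/4)
  +(−1)^1/∏(1,0,0,1,2,3)! = -1/12  (running 1/6)
⟨..|..⟩ = √(36/5)·(1/6) = +0.447214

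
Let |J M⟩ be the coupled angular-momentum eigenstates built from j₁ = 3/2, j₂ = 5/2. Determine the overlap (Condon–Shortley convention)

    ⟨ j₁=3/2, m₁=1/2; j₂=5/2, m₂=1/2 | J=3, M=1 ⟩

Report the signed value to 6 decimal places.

+√(1/60) ≈ +0.129099

triangle: 1!·2!·4!/8! = 48/40320
(j±m)!: 2!·1!·3!·2!·4!·2! = 1152
prefactor² = (2J+1)·Δ·N² = 48/5
  k=0: +1/(0!·1!·1!·3!·1!·1!) = 1/6
  k=1: −1/(1!·0!·0!·2!·2!·2!) = -1/8
Σ = 1/24  ⇒  CG² = 48/5·1/24² = 1/60
CG = +√(1/60) = +0.129099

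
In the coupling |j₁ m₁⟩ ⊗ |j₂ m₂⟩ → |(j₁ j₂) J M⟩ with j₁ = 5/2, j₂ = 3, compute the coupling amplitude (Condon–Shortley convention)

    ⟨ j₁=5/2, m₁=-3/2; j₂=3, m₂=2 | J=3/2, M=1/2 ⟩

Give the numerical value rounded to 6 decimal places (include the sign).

-0.218218

triangle: 4!·1!·2!/8! = 48/40320
(j±m)!: 1!·4!·5!·1!·2!·1! = 5760
prefactor² = (2J+1)·Δ·N² = 192/7
  k=3: −1/(3!·1!·1!·2!·0!·0!) = -1/12
  k=4: +1/(4!·0!·0!·1!·1!·1!) = 1/24
Σ = -1/24  ⇒  CG² = 192/7·(-1/24)² = 1/21
CG = −√(1/21) = -0.218218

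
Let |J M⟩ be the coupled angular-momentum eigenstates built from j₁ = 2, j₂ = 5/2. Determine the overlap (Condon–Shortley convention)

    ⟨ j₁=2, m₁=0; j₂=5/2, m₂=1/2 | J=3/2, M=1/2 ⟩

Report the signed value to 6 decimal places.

+√(2/35) = +0.239046

√[4·3!1!2!/7! · 2!2!3!2!2!1!] = √(32/35)
  +(−1)^1/∏(1,2,1,2,0,0)! = -1/4  (running -1/4)
  +(−1)^2/∏(2,1,0,1,1,1)! = 1/2  (running 1/4)
⟨..|..⟩ = √(32/35)·(1/4) = +0.239046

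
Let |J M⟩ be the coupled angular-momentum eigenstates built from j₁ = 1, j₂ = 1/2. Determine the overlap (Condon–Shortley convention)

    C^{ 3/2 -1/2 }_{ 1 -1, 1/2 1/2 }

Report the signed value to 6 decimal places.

j₁+j₂−J=0  J+j₁−j₂=2  J−j₁+j₂=1  j₁+j₂+J+1=4
(j₁±m₁, j₂±m₂, J±M) = (0,2,1,0,1,2)
P² = 4/3
sum k=0..0:
  [0] +1/2 = 1/2
S = 1/2
C² = P²·S² = 1/3 ; C = +0.577350

+√(1/3) ≈ +0.577350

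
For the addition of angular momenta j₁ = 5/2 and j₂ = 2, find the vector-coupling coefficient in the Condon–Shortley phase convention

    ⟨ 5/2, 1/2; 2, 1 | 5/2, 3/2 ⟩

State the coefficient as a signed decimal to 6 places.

√[6·2!3!2!/8! · 3!2!3!1!4!1!] = √(216/35)
  +(−1)^1/∏(1,1,1,2,2,0)! = -1/4  (running -1/4)
  +(−1)^2/∏(2,0,0,1,3,1)! = 1/12  (running -1/6)
⟨..|..⟩ = √(216/35)·(-1/6) = -0.414039

−√(6/35) ≈ -0.414039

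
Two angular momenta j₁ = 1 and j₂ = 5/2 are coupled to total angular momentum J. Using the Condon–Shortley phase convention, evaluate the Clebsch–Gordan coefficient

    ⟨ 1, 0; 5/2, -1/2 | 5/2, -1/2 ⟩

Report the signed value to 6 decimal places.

√[6·1!1!4!/7! · 1!1!2!3!2!3!] = √(144/35)
  +(−1)^0/∏(0,1,1,2,0,2)! = 1/4  (running 1/4)
  +(−1)^1/∏(1,0,0,1,1,3)! = -1/6  (running 1/12)
⟨..|..⟩ = √(144/35)·(1/12) = +0.169031

+0.169031  (= +√(1/35))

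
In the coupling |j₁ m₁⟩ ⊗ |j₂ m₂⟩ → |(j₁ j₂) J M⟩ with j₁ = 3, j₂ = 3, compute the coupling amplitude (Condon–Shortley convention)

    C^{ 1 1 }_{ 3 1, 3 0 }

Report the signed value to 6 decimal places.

√[3·5!1!1!/8! · 4!2!3!3!2!0!] = √(216/7)
  +(−1)^2/∏(2,3,0,1,1,0)! = 1/12  (running 1/12)
⟨..|..⟩ = √(216/7)·(1/12) = +0.462910

+0.462910  (= +√(3/14))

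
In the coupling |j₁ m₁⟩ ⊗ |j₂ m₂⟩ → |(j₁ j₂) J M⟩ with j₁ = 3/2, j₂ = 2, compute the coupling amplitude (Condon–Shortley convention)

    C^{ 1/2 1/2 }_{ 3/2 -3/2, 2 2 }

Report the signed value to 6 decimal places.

-0.632456

√[2·3!0!1!/5! · 0!3!4!0!1!0!] = √(72/5)
  +(−1)^3/∏(3,0,0,1,0,0)! = -1/6  (running -1/6)
⟨..|..⟩ = √(72/5)·(-1/6) = -0.632456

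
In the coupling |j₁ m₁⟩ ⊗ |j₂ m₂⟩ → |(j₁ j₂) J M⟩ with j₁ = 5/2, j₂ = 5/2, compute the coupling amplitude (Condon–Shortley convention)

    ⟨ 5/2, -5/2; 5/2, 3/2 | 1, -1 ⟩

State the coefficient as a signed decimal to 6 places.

√[3·4!1!1!/7! · 0!5!4!1!0!2!] = √(576/7)
  +(−1)^4/∏(4,0,1,0,0,1)! = 1/24  (running 1/24)
⟨..|..⟩ = √(576/7)·(1/24) = +0.377964

+√(1/7) ≈ +0.377964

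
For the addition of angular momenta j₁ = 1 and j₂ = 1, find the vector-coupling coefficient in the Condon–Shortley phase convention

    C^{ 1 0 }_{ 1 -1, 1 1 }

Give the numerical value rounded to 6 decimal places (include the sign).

triangle: 1!*1!*1!/4! = 1/24
(j±m)!: 0!*2!*2!*0!*1!*1! = 4
prefactor² = (2J+1)*Δ*N² = 1/2
  k=1: −1/(1!*0!*1!*1!*0!*0!) = -1
Σ = -1  ⇒  CG² = 1/2*(-1)² = 1/2
CG = −√(1/2) = -0.707107

−√(1/2) = -0.707107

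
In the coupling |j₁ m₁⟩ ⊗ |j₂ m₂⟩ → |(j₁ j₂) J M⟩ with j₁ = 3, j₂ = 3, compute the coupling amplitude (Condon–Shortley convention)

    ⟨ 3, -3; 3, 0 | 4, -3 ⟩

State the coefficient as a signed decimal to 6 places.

+0.639602

j₁+j₂−J=2  J+j₁−j₂=4  J−j₁+j₂=4  j₁+j₂+J+1=11
(j₁±m₁, j₂±m₂, J±M) = (0,6,3,3,1,7)
P² = 373248/11
sum k=2..2:
  [2] +1/288 = 1/288
S = 1/288
C² = P²·S² = 9/22 ; C = +0.639602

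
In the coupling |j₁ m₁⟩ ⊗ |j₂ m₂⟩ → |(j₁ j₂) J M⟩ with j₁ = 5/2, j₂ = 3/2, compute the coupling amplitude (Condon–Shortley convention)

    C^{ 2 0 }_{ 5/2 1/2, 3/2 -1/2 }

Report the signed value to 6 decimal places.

-0.267261

triangle: 2!*3!*1!/7! = 12/5040
(j±m)!: 3!*2!*1!*2!*2!*2! = 96
prefactor² = (2J+1)*Δ*N² = 8/7
  k=0: +1/(0!*2!*2!*1!*1!*0!) = 1/4
  k=1: −1/(1!*1!*1!*0!*2!*1!) = -1/2
Σ = -1/4  ⇒  CG² = 8/7*(-1/4)² = 1/14
CG = −√(1/14) = -0.267261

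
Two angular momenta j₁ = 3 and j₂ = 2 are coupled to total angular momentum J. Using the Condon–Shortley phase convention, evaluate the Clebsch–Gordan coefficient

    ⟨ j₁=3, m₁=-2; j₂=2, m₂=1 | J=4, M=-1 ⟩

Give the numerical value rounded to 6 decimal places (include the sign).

triangle: 1!*5!*3!/10! = 720/3628800
(j±m)!: 1!*5!*3!*1!*3!*5! = 518400
prefactor² = (2J+1)*Δ*N² = 6480/7
  k=0: +1/(0!*1!*5!*3!*0!*0!) = 1/720
  k=1: −1/(1!*0!*4!*2!*1!*1!) = -1/48
Σ = -7/360  ⇒  CG² = 6480/7*(-7/360)² = 7/20
CG = −√(7/20) = -0.591608

−√(7/20) = -0.591608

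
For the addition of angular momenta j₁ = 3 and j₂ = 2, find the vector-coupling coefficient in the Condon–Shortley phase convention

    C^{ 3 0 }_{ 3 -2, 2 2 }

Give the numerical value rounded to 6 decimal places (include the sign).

j₁+j₂−J=2  J+j₁−j₂=4  J−j₁+j₂=2  j₁+j₂+J+1=9
(j₁±m₁, j₂±m₂, J±M) = (1,5,4,0,3,3)
P² = 192
sum k=2..2:
  [2] +1/24 = 1/24
S = 1/24
C² = P²·S² = 1/3 ; C = +0.577350

+√(1/3) ≈ +0.577350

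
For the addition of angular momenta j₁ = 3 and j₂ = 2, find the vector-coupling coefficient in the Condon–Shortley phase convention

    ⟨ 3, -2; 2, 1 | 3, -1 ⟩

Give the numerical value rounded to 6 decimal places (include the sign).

+0.500000  (= +√(1/4))

j₁+j₂−J=2  J+j₁−j₂=4  J−j₁+j₂=2  j₁+j₂+J+1=9
(j₁±m₁, j₂±m₂, J±M) = (1,5,3,1,2,4)
P² = 64
sum k=1..2:
  [1] −1/48 = -1/48
  [2] +1/12 = 1/12
S = 1/16
C² = P²·S² = 1/4 ; C = +0.500000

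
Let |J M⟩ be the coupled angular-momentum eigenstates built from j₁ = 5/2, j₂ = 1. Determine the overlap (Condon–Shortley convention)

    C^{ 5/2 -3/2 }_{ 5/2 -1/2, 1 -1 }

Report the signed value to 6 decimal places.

+0.676123  (= +√(16/35))

j₁+j₂−J=1  J+j₁−j₂=4  J−j₁+j₂=1  j₁+j₂+J+1=7
(j₁±m₁, j₂±m₂, J±M) = (2,3,0,2,1,4)
P² = 576/35
sum k=0..0:
  [0] +1/6 = 1/6
S = 1/6
C² = P²·S² = 16/35 ; C = +0.676123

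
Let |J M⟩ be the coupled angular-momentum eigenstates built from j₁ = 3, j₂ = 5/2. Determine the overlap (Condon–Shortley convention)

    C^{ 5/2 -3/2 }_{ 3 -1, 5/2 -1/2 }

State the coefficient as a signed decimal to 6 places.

+0.169031

√[6·3!3!2!/9! · 2!4!2!3!1!4!] = √(576/35)
  +(−1)^1/∏(1,2,3,1,0,1)! = -1/12  (running -1/12)
  +(−1)^2/∏(2,1,2,0,1,2)! = 1/8  (running 1/24)
⟨..|..⟩ = √(576/35)·(1/24) = +0.169031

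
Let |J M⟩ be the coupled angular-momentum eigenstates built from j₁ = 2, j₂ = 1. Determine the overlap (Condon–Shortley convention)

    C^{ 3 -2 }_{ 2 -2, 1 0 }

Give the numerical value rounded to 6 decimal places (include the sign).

√[7·0!4!2!/7! · 0!4!1!1!1!5!] = √(192)
  +(−1)^0/∏(0,0,4,1,0,1)! = 1/24  (running 1/24)
⟨..|..⟩ = √(192)·(1/24) = +0.577350

+0.577350  (= +√(1/3))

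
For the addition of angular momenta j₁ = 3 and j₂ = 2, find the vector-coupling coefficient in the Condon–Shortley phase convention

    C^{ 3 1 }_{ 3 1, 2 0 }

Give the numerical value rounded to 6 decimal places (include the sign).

triangle: 2!×4!×2!/9! = 96/362880
(j±m)!: 4!×2!×2!×2!×4!×2! = 9216
prefactor² = (2J+1)×Δ×N² = 256/15
  k=0: +1/(0!×2!×2!×2!×2!×0!) = 1/16
  k=1: −1/(1!×1!×1!×1!×3!×1!) = -1/6
  k=2: +1/(2!×0!×0!×0!×4!×2!) = 1/96
Σ = -3/32  ⇒  CG² = 256/15×(-3/32)² = 3/20
CG = −√(3/20) = -0.387298

-0.387298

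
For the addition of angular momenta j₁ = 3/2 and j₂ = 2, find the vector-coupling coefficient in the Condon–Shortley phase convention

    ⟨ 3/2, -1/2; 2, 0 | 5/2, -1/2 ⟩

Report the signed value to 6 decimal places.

−√(3/35) ≈ -0.292770

j₁+j₂−J=1  J+j₁−j₂=2  J−j₁+j₂=3  j₁+j₂+J+1=7
(j₁±m₁, j₂±m₂, J±M) = (1,2,2,2,2,3)
P² = 48/35
sum k=0..1:
  [0] +1/4 = 1/4
  [1] −1/2 = -1/2
S = -1/4
C² = P²·S² = 3/35 ; C = -0.292770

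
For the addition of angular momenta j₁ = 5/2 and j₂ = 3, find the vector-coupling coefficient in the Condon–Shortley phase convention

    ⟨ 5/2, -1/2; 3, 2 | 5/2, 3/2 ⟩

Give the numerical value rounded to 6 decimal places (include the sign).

+0.267261

j₁+j₂−J=3  J+j₁−j₂=2  J−j₁+j₂=3  j₁+j₂+J+1=9
(j₁±m₁, j₂±m₂, J±M) = (2,3,5,1,4,1)
P² = 288/7
sum k=2..3:
  [2] +1/12 = 1/12
  [3] −1/24 = -1/24
S = 1/24
C² = P²·S² = 1/14 ; C = +0.267261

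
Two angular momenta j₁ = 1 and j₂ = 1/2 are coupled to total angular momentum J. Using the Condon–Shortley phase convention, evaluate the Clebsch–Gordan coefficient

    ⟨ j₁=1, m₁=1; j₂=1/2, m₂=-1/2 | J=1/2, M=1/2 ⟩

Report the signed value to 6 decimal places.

j₁+j₂−J=1  J+j₁−j₂=1  J−j₁+j₂=0  j₁+j₂+J+1=3
(j₁±m₁, j₂±m₂, J±M) = (2,0,0,1,1,0)
P² = 2/3
sum k=0..0:
  [0] +1/1 = 1
S = 1
C² = P²·S² = 2/3 ; C = +0.816497

+√(2/3) ≈ +0.816497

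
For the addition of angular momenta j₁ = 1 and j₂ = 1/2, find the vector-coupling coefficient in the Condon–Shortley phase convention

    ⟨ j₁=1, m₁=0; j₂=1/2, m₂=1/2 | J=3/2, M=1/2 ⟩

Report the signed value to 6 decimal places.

+0.816497  (= +√(2/3))

triangle: 0!·2!·1!/4! = 2/24
(j±m)!: 1!·1!·1!·0!·2!·1! = 2
prefactor² = (2J+1)·Δ·N² = 2/3
  k=0: +1/(0!·0!·1!·1!·1!·0!) = 1
Σ = 1  ⇒  CG² = 2/3·1² = 2/3
CG = +√(2/3) = +0.816497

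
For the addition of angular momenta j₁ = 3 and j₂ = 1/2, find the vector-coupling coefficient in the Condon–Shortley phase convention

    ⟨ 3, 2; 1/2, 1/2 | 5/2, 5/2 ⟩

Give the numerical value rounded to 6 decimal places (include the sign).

−√(1/7) = -0.377964

j₁+j₂−J=1  J+j₁−j₂=5  J−j₁+j₂=0  j₁+j₂+J+1=7
(j₁±m₁, j₂±m₂, J±M) = (5,1,1,0,5,0)
P² = 14400/7
sum k=1..1:
  [1] −1/120 = -1/120
S = -1/120
C² = P²·S² = 1/7 ; C = -0.377964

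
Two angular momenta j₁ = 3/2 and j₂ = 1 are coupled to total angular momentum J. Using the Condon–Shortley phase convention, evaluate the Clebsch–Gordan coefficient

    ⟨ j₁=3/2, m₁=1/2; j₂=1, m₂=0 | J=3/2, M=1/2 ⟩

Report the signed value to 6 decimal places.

+0.258199  (= +√(1/15))

j₁+j₂−J=1  J+j₁−j₂=2  J−j₁+j₂=1  j₁+j₂+J+1=5
(j₁±m₁, j₂±m₂, J±M) = (2,1,1,1,2,1)
P² = 4/15
sum k=0..1:
  [0] +1/1 = 1
  [1] −1/2 = -1/2
S = 1/2
C² = P²·S² = 1/15 ; C = +0.258199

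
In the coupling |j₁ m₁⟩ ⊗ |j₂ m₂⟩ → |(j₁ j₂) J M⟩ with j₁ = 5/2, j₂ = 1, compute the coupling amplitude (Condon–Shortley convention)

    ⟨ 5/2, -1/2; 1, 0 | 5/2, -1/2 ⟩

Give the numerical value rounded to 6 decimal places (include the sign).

j₁+j₂−J=1  J+j₁−j₂=4  J−j₁+j₂=1  j₁+j₂+J+1=7
(j₁±m₁, j₂±m₂, J±M) = (2,3,1,1,2,3)
P² = 144/35
sum k=0..1:
  [0] +1/6 = 1/6
  [1] −1/4 = -1/4
S = -1/12
C² = P²·S² = 1/35 ; C = -0.169031

-0.169031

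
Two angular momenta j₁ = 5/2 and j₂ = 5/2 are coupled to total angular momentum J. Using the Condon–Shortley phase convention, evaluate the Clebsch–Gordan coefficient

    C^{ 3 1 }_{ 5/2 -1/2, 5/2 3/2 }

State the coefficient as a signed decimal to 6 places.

+0.182574  (= +√(1/30))

j₁+j₂−J=2  J+j₁−j₂=3  J−j₁+j₂=3  j₁+j₂+J+1=9
(j₁±m₁, j₂±m₂, J±M) = (2,3,4,1,4,2)
P² = 96/5
sum k=1..2:
  [1] −1/12 = -1/12
  [2] +1/8 = 1/8
S = 1/24
C² = P²·S² = 1/30 ; C = +0.182574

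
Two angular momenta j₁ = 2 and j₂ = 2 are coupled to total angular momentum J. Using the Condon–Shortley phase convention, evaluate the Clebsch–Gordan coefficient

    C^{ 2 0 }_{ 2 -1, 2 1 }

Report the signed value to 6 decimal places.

j₁+j₂−J=2  J+j₁−j₂=2  J−j₁+j₂=2  j₁+j₂+J+1=7
(j₁±m₁, j₂±m₂, J±M) = (1,3,3,1,2,2)
P² = 8/7
sum k=1..2:
  [1] −1/4 = -1/4
  [2] +1/2 = 1/2
S = 1/4
C² = P²·S² = 1/14 ; C = +0.267261

+0.267261  (= +√(1/14))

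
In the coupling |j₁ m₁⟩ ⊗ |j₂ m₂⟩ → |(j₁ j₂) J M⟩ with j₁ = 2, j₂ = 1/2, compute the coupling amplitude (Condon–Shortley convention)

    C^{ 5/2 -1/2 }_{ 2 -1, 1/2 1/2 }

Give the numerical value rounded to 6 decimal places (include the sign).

√[6·0!4!1!/6! · 1!3!1!0!2!3!] = √(72/5)
  +(−1)^0/∏(0,0,3,1,1,0)! = 1/6  (running 1/6)
⟨..|..⟩ = √(72/5)·(1/6) = +0.632456

+0.632456  (= +√(2/5))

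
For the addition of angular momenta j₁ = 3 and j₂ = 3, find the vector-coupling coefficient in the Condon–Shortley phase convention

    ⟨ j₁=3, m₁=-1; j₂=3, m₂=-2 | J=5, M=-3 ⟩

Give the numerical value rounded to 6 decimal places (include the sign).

+0.408248

triangle: 1!·5!·5!/12! = 14400/479001600
(j±m)!: 2!·4!·1!·5!·2!·8! = 464486400
prefactor² = (2J+1)·Δ·N² = 153600
  k=0: +1/(0!·1!·4!·1!·1!·4!) = 1/576
  k=1: −1/(1!·0!·3!·0!·2!·5!) = -1/1440
Σ = 1/960  ⇒  CG² = 153600·1/960² = 1/6
CG = +√(1/6) = +0.408248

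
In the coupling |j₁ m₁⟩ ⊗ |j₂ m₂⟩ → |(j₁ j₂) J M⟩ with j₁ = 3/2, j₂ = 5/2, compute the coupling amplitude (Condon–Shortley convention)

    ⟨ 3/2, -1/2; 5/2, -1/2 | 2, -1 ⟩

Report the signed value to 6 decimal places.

√[5·2!1!3!/7! · 1!2!2!3!1!3!] = √(12/7)
  +(−1)^1/∏(1,1,1,1,0,2)! = -1/2  (running -1/2)
  +(−1)^2/∏(2,0,0,0,1,3)! = 1/12  (running -5/12)
⟨..|..⟩ = √(12/7)·(-5/12) = -0.545545

-0.545545  (= −√(25/84))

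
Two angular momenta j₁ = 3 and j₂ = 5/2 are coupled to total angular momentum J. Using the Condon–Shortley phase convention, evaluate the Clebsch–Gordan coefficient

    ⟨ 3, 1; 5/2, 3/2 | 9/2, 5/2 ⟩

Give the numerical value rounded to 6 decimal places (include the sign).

triangle: 1!*5!*4!/11! = 2880/39916800
(j±m)!: 4!*2!*4!*1!*7!*2! = 11612160
prefactor² = (2J+1)*Δ*N² = 92160/11
  k=0: +1/(0!*1!*2!*4!*3!*0!) = 1/288
  k=1: −1/(1!*0!*1!*3!*4!*1!) = -1/144
Σ = -1/288  ⇒  CG² = 92160/11*(-1/288)² = 10/99
CG = −√(10/99) = -0.317821

-0.317821  (= −√(10/99))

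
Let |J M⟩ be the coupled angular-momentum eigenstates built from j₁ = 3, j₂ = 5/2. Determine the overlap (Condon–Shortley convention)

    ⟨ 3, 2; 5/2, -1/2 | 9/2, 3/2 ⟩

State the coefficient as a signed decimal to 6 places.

triangle: 1!×5!×4!/11! = 2880/39916800
(j±m)!: 5!×1!×2!×3!×6!×3! = 6220800
prefactor² = (2J+1)×Δ×N² = 345600/77
  k=0: +1/(0!×1!×1!×2!×4!×2!) = 1/96
  k=1: −1/(1!×0!×0!×1!×5!×3!) = -1/720
Σ = 13/1440  ⇒  CG² = 345600/77×13/1440² = 169/462
CG = +√(169/462) = +0.604815

+√(169/462) = +0.604815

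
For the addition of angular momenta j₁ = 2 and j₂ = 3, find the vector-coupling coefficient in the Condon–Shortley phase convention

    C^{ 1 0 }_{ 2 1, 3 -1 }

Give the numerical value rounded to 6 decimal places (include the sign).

−√(8/35) ≈ -0.478091

j₁+j₂−J=4  J+j₁−j₂=0  J−j₁+j₂=2  j₁+j₂+J+1=7
(j₁±m₁, j₂±m₂, J±M) = (3,1,2,4,1,1)
P² = 288/35
sum k=1..1:
  [1] −1/6 = -1/6
S = -1/6
C² = P²·S² = 8/35 ; C = -0.478091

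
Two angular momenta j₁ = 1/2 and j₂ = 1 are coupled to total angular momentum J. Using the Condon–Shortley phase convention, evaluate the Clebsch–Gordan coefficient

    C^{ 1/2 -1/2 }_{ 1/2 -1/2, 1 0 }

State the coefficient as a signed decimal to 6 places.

-0.577350

j₁+j₂−J=1  J+j₁−j₂=0  J−j₁+j₂=1  j₁+j₂+J+1=3
(j₁±m₁, j₂±m₂, J±M) = (0,1,1,1,0,1)
P² = 1/3
sum k=1..1:
  [1] −1/1 = -1
S = -1
C² = P²·S² = 1/3 ; C = -0.577350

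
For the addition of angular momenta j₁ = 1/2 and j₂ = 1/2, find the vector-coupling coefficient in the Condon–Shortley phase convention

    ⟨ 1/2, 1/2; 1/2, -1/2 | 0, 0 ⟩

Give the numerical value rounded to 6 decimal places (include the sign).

triangle: 1!·0!·0!/2! = 1/2
(j±m)!: 1!·0!·0!·1!·0!·0! = 1
prefactor² = (2J+1)·Δ·N² = 1/2
  k=0: +1/(0!·1!·0!·0!·0!·0!) = 1
Σ = 1  ⇒  CG² = 1/2·1² = 1/2
CG = +√(1/2) = +0.707107

+0.707107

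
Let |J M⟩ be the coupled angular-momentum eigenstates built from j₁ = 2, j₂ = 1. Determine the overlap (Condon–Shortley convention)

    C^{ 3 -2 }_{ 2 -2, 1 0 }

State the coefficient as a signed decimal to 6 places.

triangle: 0!*4!*2!/7! = 48/5040
(j±m)!: 0!*4!*1!*1!*1!*5! = 2880
prefactor² = (2J+1)*Δ*N² = 192
  k=0: +1/(0!*0!*4!*1!*0!*1!) = 1/24
Σ = 1/24  ⇒  CG² = 192*1/24² = 1/3
CG = +√(1/3) = +0.577350

+√(1/3) = +0.577350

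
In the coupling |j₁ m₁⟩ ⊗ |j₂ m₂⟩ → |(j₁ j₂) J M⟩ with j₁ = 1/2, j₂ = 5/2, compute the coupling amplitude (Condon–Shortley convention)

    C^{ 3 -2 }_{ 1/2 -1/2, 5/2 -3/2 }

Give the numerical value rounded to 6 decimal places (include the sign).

triangle: 0!*1!*5!/7! = 120/5040
(j±m)!: 0!*1!*1!*4!*1!*5! = 2880
prefactor² = (2J+1)*Δ*N² = 480
  k=0: +1/(0!*0!*1!*1!*0!*4!) = 1/24
Σ = 1/24  ⇒  CG² = 480*1/24² = 5/6
CG = +√(5/6) = +0.912871

+0.912871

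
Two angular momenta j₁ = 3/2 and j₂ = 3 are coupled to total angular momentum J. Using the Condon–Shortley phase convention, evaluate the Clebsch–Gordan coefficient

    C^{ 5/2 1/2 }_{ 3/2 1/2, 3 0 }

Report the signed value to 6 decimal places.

j₁+j₂−J=2  J+j₁−j₂=1  J−j₁+j₂=4  j₁+j₂+J+1=8
(j₁±m₁, j₂±m₂, J±M) = (2,1,3,3,3,2)
P² = 216/35
sum k=0..1:
  [0] +1/12 = 1/12
  [1] −1/4 = -1/4
S = -1/6
C² = P²·S² = 6/35 ; C = -0.414039

−√(6/35) = -0.414039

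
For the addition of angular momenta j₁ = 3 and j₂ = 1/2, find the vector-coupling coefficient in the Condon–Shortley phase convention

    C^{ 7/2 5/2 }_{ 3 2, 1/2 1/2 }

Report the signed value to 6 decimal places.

+0.925820

triangle: 0!×6!×1!/8! = 720/40320
(j±m)!: 5!×1!×1!×0!×6!×1! = 86400
prefactor² = (2J+1)×Δ×N² = 86400/7
  k=0: +1/(0!×0!×1!×1!×5!×0!) = 1/120
Σ = 1/120  ⇒  CG² = 86400/7×1/120² = 6/7
CG = +√(6/7) = +0.925820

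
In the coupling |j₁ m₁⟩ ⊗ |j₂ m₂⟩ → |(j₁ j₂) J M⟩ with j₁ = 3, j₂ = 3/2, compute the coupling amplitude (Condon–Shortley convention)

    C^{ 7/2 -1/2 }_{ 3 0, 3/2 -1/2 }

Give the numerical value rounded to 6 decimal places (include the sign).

√[8·1!5!2!/9! · 3!3!1!2!3!4!] = √(384/7)
  +(−1)^0/∏(0,1,3,1,2,1)! = 1/12  (running 1/12)
  +(−1)^1/∏(1,0,2,0,3,2)! = -1/24  (running 1/24)
⟨..|..⟩ = √(384/7)·(1/24) = +0.308607

+√(2/21) ≈ +0.308607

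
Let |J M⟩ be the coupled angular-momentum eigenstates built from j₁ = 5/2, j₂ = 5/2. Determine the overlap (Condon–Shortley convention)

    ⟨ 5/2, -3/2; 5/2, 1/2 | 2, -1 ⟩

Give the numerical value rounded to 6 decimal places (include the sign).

+√(1/7) ≈ +0.377964

triangle: 3!×2!×2!/8! = 24/40320
(j±m)!: 1!×4!×3!×2!×1!×3! = 1728
prefactor² = (2J+1)×Δ×N² = 36/7
  k=2: +1/(2!×1!×2!×1!×0!×1!) = 1/4
  k=3: −1/(3!×0!×1!×0!×1!×2!) = -1/12
Σ = 1/6  ⇒  CG² = 36/7×1/6² = 1/7
CG = +√(1/7) = +0.377964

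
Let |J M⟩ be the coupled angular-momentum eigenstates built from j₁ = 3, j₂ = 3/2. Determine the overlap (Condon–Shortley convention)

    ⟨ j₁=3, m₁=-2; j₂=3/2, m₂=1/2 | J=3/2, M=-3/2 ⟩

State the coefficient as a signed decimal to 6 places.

+√(2/7) ≈ +0.534522

triangle: 3!*3!*0!/7! = 36/5040
(j±m)!: 1!*5!*2!*1!*0!*3! = 1440
prefactor² = (2J+1)*Δ*N² = 288/7
  k=2: +1/(2!*1!*3!*0!*0!*0!) = 1/12
Σ = 1/12  ⇒  CG² = 288/7*1/12² = 2/7
CG = +√(2/7) = +0.534522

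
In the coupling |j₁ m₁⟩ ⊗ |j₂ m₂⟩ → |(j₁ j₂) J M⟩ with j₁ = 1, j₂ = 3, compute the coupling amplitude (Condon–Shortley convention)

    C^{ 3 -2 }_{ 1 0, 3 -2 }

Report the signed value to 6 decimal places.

√[7·1!1!5!/8! · 1!1!1!5!1!5!] = √(300)
  +(−1)^0/∏(0,1,1,1,0,4)! = 1/24  (running 1/24)
  +(−1)^1/∏(1,0,0,0,1,5)! = -1/120  (running 1/30)
⟨..|..⟩ = √(300)·(1/30) = +0.577350

+0.577350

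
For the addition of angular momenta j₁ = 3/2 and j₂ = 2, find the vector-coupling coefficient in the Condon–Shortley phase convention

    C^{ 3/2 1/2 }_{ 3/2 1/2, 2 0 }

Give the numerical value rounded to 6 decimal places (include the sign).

−√(1/5) = -0.447214

j₁+j₂−J=2  J+j₁−j₂=1  J−j₁+j₂=2  j₁+j₂+J+1=6
(j₁±m₁, j₂±m₂, J±M) = (2,1,2,2,2,1)
P² = 16/45
sum k=0..1:
  [0] +1/4 = 1/4
  [1] −1/1 = -1
S = -3/4
C² = P²·S² = 1/5 ; C = -0.447214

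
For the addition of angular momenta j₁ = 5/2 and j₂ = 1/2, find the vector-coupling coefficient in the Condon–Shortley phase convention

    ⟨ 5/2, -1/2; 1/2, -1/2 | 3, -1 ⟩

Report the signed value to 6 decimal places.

+0.816497

√[7·0!5!1!/7! · 2!3!0!1!2!4!] = √(96)
  +(−1)^0/∏(0,0,3,0,2,1)! = 1/12  (running 1/12)
⟨..|..⟩ = √(96)·(1/12) = +0.816497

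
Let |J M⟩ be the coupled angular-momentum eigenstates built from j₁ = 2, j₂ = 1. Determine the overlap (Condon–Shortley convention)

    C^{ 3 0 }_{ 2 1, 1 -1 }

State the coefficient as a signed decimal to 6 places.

+√(1/5) = +0.447214

√[7·0!4!2!/7! · 3!1!0!2!3!3!] = √(144/5)
  +(−1)^0/∏(0,0,1,0,3,2)! = 1/12  (running 1/12)
⟨..|..⟩ = √(144/5)·(1/12) = +0.447214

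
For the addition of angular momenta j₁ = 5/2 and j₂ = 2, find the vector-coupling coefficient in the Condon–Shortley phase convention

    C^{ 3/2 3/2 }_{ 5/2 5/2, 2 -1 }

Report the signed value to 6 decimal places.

j₁+j₂−J=3  J+j₁−j₂=2  J−j₁+j₂=1  j₁+j₂+J+1=7
(j₁±m₁, j₂±m₂, J±M) = (5,0,1,3,3,0)
P² = 288/7
sum k=0..0:
  [0] +1/12 = 1/12
S = 1/12
C² = P²·S² = 2/7 ; C = +0.534522

+√(2/7) ≈ +0.534522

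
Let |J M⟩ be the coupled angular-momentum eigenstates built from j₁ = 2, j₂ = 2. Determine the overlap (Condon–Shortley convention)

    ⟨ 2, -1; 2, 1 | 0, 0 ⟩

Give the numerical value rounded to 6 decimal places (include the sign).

-0.447214  (= −√(1/5))

j₁+j₂−J=4  J+j₁−j₂=0  J−j₁+j₂=0  j₁+j₂+J+1=5
(j₁±m₁, j₂±m₂, J±M) = (1,3,3,1,0,0)
P² = 36/5
sum k=3..3:
  [3] −1/6 = -1/6
S = -1/6
C² = P²·S² = 1/5 ; C = -0.447214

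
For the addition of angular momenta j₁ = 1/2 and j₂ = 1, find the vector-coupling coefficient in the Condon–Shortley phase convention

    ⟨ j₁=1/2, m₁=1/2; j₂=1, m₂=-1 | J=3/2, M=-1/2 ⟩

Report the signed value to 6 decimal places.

j₁+j₂−J=0  J+j₁−j₂=1  J−j₁+j₂=2  j₁+j₂+J+1=4
(j₁±m₁, j₂±m₂, J±M) = (1,0,0,2,1,2)
P² = 4/3
sum k=0..0:
  [0] +1/2 = 1/2
S = 1/2
C² = P²·S² = 1/3 ; C = +0.577350

+√(1/3) = +0.577350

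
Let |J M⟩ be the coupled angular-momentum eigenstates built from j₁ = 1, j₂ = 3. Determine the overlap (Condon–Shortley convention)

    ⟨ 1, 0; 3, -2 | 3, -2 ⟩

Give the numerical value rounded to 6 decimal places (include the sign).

triangle: 1!*1!*5!/8! = 120/40320
(j±m)!: 1!*1!*1!*5!*1!*5! = 14400
prefactor² = (2J+1)*Δ*N² = 300
  k=0: +1/(0!*1!*1!*1!*0!*4!) = 1/24
  k=1: −1/(1!*0!*0!*0!*1!*5!) = -1/120
Σ = 1/30  ⇒  CG² = 300*1/30² = 1/3
CG = +√(1/3) = +0.577350

+√(1/3) ≈ +0.577350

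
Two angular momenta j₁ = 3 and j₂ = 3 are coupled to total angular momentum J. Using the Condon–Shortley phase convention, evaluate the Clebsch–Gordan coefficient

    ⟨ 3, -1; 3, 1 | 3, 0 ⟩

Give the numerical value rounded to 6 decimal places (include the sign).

√[7·3!3!3!/10! · 2!4!4!2!3!3!] = √(864/25)
  +(−1)^1/∏(1,2,3,3,0,0)! = -1/72  (running -1/72)
  +(−1)^2/∏(2,1,2,2,1,1)! = 1/8  (running 1/9)
  +(−1)^3/∏(3,0,1,1,2,2)! = -1/24  (running 5/72)
⟨..|..⟩ = √(864/25)·(5/72) = +0.408248

+√(1/6) = +0.408248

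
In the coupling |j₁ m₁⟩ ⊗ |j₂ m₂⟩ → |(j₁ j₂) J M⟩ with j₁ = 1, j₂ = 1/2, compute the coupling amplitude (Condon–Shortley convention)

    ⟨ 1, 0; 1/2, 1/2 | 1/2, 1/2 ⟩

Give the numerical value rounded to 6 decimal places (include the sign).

√[2·1!1!0!/3! · 1!1!1!0!1!0!] = √(1/3)
  +(−1)^1/∏(1,0,0,0,1,0)! = -1  (running -1)
⟨..|..⟩ = √(1/3)·(-1) = -0.577350

−√(1/3) = -0.577350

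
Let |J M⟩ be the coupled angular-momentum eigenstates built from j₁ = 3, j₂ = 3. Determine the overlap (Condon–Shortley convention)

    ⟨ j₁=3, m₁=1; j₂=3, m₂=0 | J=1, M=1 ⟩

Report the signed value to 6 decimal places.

√[3·5!1!1!/8! · 4!2!3!3!2!0!] = √(216/7)
  +(−1)^2/∏(2,3,0,1,1,0)! = 1/12  (running 1/12)
⟨..|..⟩ = √(216/7)·(1/12) = +0.462910

+√(3/14) ≈ +0.462910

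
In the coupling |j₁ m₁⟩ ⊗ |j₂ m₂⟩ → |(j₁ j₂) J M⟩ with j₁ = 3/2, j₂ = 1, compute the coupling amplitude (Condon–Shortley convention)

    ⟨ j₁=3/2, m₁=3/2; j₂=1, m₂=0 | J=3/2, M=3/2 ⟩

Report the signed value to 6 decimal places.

+0.774597

j₁+j₂−J=1  J+j₁−j₂=2  J−j₁+j₂=1  j₁+j₂+J+1=5
(j₁±m₁, j₂±m₂, J±M) = (3,0,1,1,3,0)
P² = 12/5
sum k=0..0:
  [0] +1/2 = 1/2
S = 1/2
C² = P²·S² = 3/5 ; C = +0.774597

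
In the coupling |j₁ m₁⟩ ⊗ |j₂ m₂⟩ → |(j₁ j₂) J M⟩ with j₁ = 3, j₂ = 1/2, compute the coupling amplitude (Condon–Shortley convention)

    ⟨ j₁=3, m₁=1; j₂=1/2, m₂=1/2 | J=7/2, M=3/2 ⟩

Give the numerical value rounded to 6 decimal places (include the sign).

+√(5/7) ≈ +0.845154

triangle: 0!×6!×1!/8! = 720/40320
(j±m)!: 4!×2!×1!×0!×5!×2! = 11520
prefactor² = (2J+1)×Δ×N² = 11520/7
  k=0: +1/(0!×0!×2!×1!×4!×0!) = 1/48
Σ = 1/48  ⇒  CG² = 11520/7×1/48² = 5/7
CG = +√(5/7) = +0.845154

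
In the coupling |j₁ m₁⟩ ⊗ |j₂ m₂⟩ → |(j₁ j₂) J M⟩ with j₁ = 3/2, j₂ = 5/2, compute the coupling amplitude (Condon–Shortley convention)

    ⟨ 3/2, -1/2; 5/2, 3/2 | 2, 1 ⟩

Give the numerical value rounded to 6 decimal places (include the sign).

+√(1/42) = +0.154303

√[5·2!1!3!/7! · 1!2!4!1!3!1!] = √(24/7)
  +(−1)^1/∏(1,1,1,3,0,0)! = -1/6  (running -1/6)
  +(−1)^2/∏(2,0,0,2,1,1)! = 1/4  (running 1/12)
⟨..|..⟩ = √(24/7)·(1/12) = +0.154303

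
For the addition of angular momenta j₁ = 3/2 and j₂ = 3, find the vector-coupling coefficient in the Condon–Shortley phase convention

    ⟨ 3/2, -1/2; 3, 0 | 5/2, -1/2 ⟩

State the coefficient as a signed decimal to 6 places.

j₁+j₂−J=2  J+j₁−j₂=1  J−j₁+j₂=4  j₁+j₂+J+1=8
(j₁±m₁, j₂±m₂, J±M) = (1,2,3,3,2,3)
P² = 216/35
sum k=1..2:
  [1] −1/4 = -1/4
  [2] +1/12 = 1/12
S = -1/6
C² = P²·S² = 6/35 ; C = -0.414039

-0.414039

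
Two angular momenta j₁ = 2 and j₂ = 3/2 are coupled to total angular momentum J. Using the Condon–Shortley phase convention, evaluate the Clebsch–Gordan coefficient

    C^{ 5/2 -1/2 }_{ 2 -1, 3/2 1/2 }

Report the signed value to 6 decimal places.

-0.597614  (= −√(5/14))

triangle: 1!·3!·2!/7! = 12/5040
(j±m)!: 1!·3!·2!·1!·2!·3! = 144
prefactor² = (2J+1)·Δ·N² = 72/35
  k=0: +1/(0!·1!·3!·2!·0!·0!) = 1/12
  k=1: −1/(1!·0!·2!·1!·1!·1!) = -1/2
Σ = -5/12  ⇒  CG² = 72/35·(-5/12)² = 5/14
CG = −√(5/14) = -0.597614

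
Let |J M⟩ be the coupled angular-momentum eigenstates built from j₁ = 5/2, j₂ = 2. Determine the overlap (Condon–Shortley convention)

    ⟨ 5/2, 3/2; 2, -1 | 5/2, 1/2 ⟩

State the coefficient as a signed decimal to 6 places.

+0.414039

triangle: 2!·3!·2!/8! = 24/40320
(j±m)!: 4!·1!·1!·3!·3!·2! = 1728
prefactor² = (2J+1)·Δ·N² = 216/35
  k=0: +1/(0!·2!·1!·1!·2!·1!) = 1/4
  k=1: −1/(1!·1!·0!·0!·3!·2!) = -1/12
Σ = 1/6  ⇒  CG² = 216/35·1/6² = 6/35
CG = +√(6/35) = +0.414039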